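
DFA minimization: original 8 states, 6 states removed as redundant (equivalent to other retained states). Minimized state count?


Original DFA: 8 states
Redundant states removed: 6
Minimized states = original - removed
= 8 - 6
= 2

2


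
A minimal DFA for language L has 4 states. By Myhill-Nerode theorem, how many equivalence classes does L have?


Myhill-Nerode theorem:
Number of equivalence classes = number of states in minimal DFA
Minimal DFA states = 4
Therefore equivalence classes = 4

4


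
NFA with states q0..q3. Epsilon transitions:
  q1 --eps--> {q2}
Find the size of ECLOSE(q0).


Starting from q0
Initialize closure = {q0}
q0 has no outgoing epsilon transitions -> nothing to add
Final closure: {q0}
Size = 1

1


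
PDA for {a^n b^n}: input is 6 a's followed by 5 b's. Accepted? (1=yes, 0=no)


Language requires equal numbers of a's and b's
PDA pushes for each 'a', pops for each 'b'
Number of a's = 6
Number of b's = 5
6 != 5 -> Reject

0


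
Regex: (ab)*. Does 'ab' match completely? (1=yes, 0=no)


Pattern: (ab)*
String: 'ab'
Pattern requires: zero or more repetitions of 'ab'
Pairs: ['ab']
All pairs are 'ab'? Yes
Result: 1

1


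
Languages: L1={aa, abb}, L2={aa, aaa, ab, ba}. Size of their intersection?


L1 = {aa, abb}
L2 = {aa, aaa, ab, ba}
Checking each string in L1 against L2:
  'aa': in L2? Yes
  'abb': in L2? No
Intersection = {aa}
|L1 ∩ L2| = 1

1


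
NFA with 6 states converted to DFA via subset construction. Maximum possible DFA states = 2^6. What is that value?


NFA has 6 states
Subset construction: each DFA state = subset of NFA states
Maximum subsets = 2^6
2^6 = 64

64


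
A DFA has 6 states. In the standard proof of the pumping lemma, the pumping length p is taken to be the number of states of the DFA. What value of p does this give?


Pumping lemma for regular languages (standard proof):
Take p = |Q|, the number of DFA states.
Any string of length >= |Q| passes through |Q|+1 states while reading its first |Q| symbols,
so by pigeonhole some state repeats, giving the loop that can be pumped.
Here |Q| = 6
Therefore the proof uses p = 6

6


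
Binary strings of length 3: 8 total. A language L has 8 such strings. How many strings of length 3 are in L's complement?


Alphabet: {0,1}
String length: 3
Total strings of length 3 = 2^3 = 8
Strings in L = 8
Complement = total - |L|
= 8 - 8
= 0

0


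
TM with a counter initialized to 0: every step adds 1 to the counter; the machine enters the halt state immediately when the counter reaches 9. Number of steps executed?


Counter starts at 0. Counting sequence:
  Step 1: counter = 1
  Step 2: counter = 2
  Step 3: counter = 3
  Step 4: counter = 4
  Step 5: counter = 5
  Step 6: counter = 6
  ...
  Step 9: counter = 9
Counter reached 9 -> halt
Total steps = 9

9


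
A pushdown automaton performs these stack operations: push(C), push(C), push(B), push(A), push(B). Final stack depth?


Tracing stack operations:
  push(C) -> stack = [C], depth=1
  push(C) -> stack = [C,C], depth=2
  push(B) -> stack = [C,C,B], depth=3
  push(A) -> stack = [C,C,B,A], depth=4
  push(B) -> stack = [C,C,B,A,B], depth=5
Final depth = 5

5


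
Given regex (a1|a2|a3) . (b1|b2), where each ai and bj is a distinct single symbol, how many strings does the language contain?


First group: 3 alternatives
Second group: 2 alternatives
Concatenation: each choice from group 1 pairs with each from group 2
Total = 3 x 2 = 6

6


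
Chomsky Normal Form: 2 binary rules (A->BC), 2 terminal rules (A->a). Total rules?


CNF allows two rule forms:
  A -> BC (binary): 2 rules
  A -> a (terminal): 2 rules
Total = 2 + 2 = 4

4


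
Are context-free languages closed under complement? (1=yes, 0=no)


CFL closure properties:
  Closed under: union, concatenation, Kleene star
  NOT closed under: intersection, complement
Operation 'complement' is in not-closed list -> No (not closed)

0


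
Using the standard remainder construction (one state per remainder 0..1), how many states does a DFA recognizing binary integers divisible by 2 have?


Divisibility by 2 is tracked via the remainder mod 2: 0, 1, ..., 1
The construction assigns one state to each remainder
Number of remainders = 2

2


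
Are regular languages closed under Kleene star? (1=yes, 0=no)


Regular languages are closed under:
- Union (DFA product construction)
- Intersection (DFA product construction)
- Complement (swap accept/reject states)
- Concatenation (NFA construction)
- Kleene star (NFA construction)
Kleene star is in this list
Therefore: closed

1


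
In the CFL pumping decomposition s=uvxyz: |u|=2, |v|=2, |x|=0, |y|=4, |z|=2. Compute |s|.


|s| = |u| + |v| + |x| + |y| + |z|
= 2 + 2 + 0 + 4 + 2
= 4 + 0 + 6
= 4 + 6
= 10

10


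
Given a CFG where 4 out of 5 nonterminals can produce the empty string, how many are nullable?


Nonterminals: {S, A, B, C, D}
A nonterminal is nullable if it can derive epsilon
Counting nullable nonterminals: 4
Total nullable = 4

4


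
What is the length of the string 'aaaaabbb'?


String: 'aaaaabbb'
Counting characters:
  'a' appears 5 time(s)
  'b' appears 3 time(s)
Total length = 5 + 3 = 8

8


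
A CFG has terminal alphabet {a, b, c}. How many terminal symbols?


Terminal symbols: a, b, c
Counting each: a (#1), b (#2), c (#3)
Total = 3

3


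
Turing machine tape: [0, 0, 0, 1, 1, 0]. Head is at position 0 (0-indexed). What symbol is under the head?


Tape: [0, 0, 0, 1, 1, 0]
Positions: 0 1 2 3 4 5
Values:    0 0 0 1 1 0
Head at position 0
tape[0] = 0

0


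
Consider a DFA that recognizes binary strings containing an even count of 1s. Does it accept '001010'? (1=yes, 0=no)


DFA has 2 states: q_even (start, accept=yes) and q_odd
Processing string '001010' character by character:
  Position 0: read '0', 1-count=0 -> q_even (no change)
  Position 1: read '0', 1-count=0 -> q_even (no change)
  Position 2: read '1', 1-count=1 -> q_odd
  Position 3: read '0', 1-count=1 -> q_odd (no change)
  Position 4: read '1', 1-count=2 -> q_even
  Position 5: read '0', 1-count=2 -> q_even (no change)
Final state: q_even, total 1s = 2 (even); the DFA requires an even count -> accept

1


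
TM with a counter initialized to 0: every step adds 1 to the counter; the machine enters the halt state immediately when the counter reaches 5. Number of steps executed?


Counter starts at 0. Counting sequence:
  Step 1: counter = 1
  Step 2: counter = 2
  Step 3: counter = 3
  Step 4: counter = 4
  Step 5: counter = 5
Counter reached 5 -> halt
Total steps = 5

5


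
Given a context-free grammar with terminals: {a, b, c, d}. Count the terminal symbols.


Terminal symbols: a, b, c, d
Counting each: a (#1), b (#2), c (#3), d (#4)
Total = 4

4


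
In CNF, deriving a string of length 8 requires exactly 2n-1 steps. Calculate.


Chomsky Normal Form derivation:
String length n = 8
Each step either:
  - Splits a nonterminal into two (n-1 such steps)
  - Converts a nonterminal to terminal (n such steps)
Total = (n-1) + n = 2n - 1
= 2(8) - 1
= 16 - 1
= 15

15


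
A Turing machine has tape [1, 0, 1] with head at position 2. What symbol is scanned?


Tape: [1, 0, 1]
Positions: 0 1 2
Values:    1 0 1
Head at position 2
tape[2] = 1

1


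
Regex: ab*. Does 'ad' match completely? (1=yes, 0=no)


Pattern: ab*
String: 'ad'
Pattern requires: exactly one 'a' followed by zero or more 'b's
First char is 'a' -> OK
Rest 'd': all b's? No
Result: 0

0


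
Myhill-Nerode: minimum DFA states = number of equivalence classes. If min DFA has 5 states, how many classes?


Myhill-Nerode theorem:
Number of equivalence classes = number of states in minimal DFA
Minimal DFA states = 5
Therefore equivalence classes = 5

5


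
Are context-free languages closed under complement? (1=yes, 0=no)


CFL closure properties:
  Closed under: union, concatenation, Kleene star
  NOT closed under: intersection, complement
Operation 'complement' is in not-closed list -> No (not closed)

0


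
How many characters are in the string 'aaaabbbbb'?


String: 'aaaabbbbb'
Counting characters:
  'a' appears 4 time(s)
  'b' appears 5 time(s)
Total length = 4 + 5 = 9

9


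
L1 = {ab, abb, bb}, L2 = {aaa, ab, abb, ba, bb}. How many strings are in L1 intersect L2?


L1 = {ab, abb, bb}
L2 = {aaa, ab, abb, ba, bb}
Checking each string in L1 against L2:
  'ab': in L2? Yes
  'abb': in L2? Yes
  'bb': in L2? Yes
Intersection = {ab, abb, bb}
|L1 ∩ L2| = 3

3


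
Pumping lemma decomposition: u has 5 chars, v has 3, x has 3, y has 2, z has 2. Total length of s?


|s| = |u| + |v| + |x| + |y| + |z|
= 5 + 3 + 3 + 2 + 2
= 8 + 3 + 4
= 11 + 4
= 15

15


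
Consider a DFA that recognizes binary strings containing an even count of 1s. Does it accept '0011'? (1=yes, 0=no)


DFA has 2 states: q_even (start, accept=yes) and q_odd
Processing string '0011' character by character:
  Position 0: read '0', 1-count=0 -> q_even (no change)
  Position 1: read '0', 1-count=0 -> q_even (no change)
  Position 2: read '1', 1-count=1 -> q_odd
  Position 3: read '1', 1-count=2 -> q_even
Final state: q_even, total 1s = 2 (even); the DFA requires an even count -> accept

1


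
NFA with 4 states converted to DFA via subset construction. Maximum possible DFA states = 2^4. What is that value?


NFA has 4 states
Subset construction: each DFA state = subset of NFA states
Maximum subsets = 2^4
2^4 = 16

16


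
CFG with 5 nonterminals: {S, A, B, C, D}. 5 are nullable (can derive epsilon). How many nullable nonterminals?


Nonterminals: {S, A, B, C, D}
A nonterminal is nullable if it can derive epsilon
Counting nullable nonterminals: 5
Total nullable = 5

5


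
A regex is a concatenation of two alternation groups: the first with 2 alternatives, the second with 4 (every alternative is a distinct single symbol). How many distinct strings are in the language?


First group: 2 alternatives
Second group: 4 alternatives
Concatenation: each choice from group 1 pairs with each from group 2
Total = 2 x 4 = 8

8


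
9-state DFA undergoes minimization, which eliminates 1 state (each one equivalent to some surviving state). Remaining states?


Original DFA: 9 states
Redundant states removed: 1
Minimized states = original - removed
= 9 - 1
= 8

8


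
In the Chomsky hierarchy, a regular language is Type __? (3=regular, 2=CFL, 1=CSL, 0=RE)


Chomsky hierarchy levels:
  Type 3: Regular (DFA/NFA/regex)
  Type 2: Context-free (PDA)
  Type 1: Context-sensitive
  Type 0: Recursively enumerable (TM)
'regular' corresponds to Type 3

3


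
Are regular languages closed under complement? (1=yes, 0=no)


Regular languages are closed under:
- Union (DFA product construction)
- Intersection (DFA product construction)
- Complement (swap accept/reject states)
- Concatenation (NFA construction)
- Kleene star (NFA construction)
complement is in this list
Therefore: closed

1


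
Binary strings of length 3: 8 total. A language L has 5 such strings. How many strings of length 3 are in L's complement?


Alphabet: {0,1}
String length: 3
Total strings of length 3 = 2^3 = 8
Strings in L = 5
Complement = total - |L|
= 8 - 5
= 3

3


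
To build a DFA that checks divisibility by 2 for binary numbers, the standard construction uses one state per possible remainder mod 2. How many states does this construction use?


Divisibility by 2 is tracked via the remainder mod 2: 0, 1, ..., 1
The construction assigns one state to each remainder
Number of remainders = 2

2


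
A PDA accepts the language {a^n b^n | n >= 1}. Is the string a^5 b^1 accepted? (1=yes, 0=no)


Language requires equal numbers of a's and b's
PDA pushes for each 'a', pops for each 'b'
Number of a's = 5
Number of b's = 1
5 != 1 -> Reject

0


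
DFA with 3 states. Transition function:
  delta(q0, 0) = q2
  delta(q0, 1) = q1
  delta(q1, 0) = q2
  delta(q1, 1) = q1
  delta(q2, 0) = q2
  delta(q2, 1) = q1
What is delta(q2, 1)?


Looking up transition function:
delta(q2, 1) in the table
Row: q2, Column: 1
Result: q1

q1


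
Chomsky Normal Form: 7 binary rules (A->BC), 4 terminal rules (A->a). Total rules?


CNF allows two rule forms:
  A -> BC (binary): 7 rules
  A -> a (terminal): 4 rules
Total = 7 + 4 = 11

11


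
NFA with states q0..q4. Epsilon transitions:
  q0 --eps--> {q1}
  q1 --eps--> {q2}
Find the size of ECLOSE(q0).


Starting from q0
Initialize closure = {q0}
Follow epsilon from q0 -> add q1
Follow epsilon from q1 -> add q2
Final closure: {q0, q1, q2}
Size = 3

3


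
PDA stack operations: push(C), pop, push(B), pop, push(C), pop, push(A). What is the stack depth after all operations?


Tracing stack operations:
  push(C) -> stack = [C], depth=1
  pop -> removed C, stack = [], depth=0
  push(B) -> stack = [B], depth=1
  pop -> removed B, stack = [], depth=0
  push(C) -> stack = [C], depth=1
  pop -> removed C, stack = [], depth=0
  push(A) -> stack = [A], depth=1
Final depth = 1

1


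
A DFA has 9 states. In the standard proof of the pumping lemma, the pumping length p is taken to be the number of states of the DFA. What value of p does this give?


Pumping lemma for regular languages (standard proof):
Take p = |Q|, the number of DFA states.
Any string of length >= |Q| passes through |Q|+1 states while reading its first |Q| symbols,
so by pigeonhole some state repeats, giving the loop that can be pumped.
Here |Q| = 9
Therefore the proof uses p = 9

9


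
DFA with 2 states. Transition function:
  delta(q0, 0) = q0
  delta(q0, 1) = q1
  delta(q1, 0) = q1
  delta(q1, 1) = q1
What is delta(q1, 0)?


Looking up transition function:
delta(q1, 0) in the table
Row: q1, Column: 0
Result: q1

q1


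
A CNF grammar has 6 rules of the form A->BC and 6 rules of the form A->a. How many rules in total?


CNF allows two rule forms:
  A -> BC (binary): 6 rules
  A -> a (terminal): 6 rules
Total = 6 + 6 = 12

12


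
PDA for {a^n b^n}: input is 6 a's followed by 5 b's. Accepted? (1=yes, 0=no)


Language requires equal numbers of a's and b's
PDA pushes for each 'a', pops for each 'b'
Number of a's = 6
Number of b's = 5
6 != 5 -> Reject

0


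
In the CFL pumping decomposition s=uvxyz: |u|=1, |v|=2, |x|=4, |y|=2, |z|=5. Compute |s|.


|s| = |u| + |v| + |x| + |y| + |z|
= 1 + 2 + 4 + 2 + 5
= 3 + 4 + 7
= 7 + 7
= 14

14


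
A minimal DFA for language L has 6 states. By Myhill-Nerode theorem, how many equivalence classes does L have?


Myhill-Nerode theorem:
Number of equivalence classes = number of states in minimal DFA
Minimal DFA states = 6
Therefore equivalence classes = 6

6


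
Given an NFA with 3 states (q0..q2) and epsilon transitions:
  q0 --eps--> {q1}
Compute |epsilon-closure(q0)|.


Starting from q0
Initialize closure = {q0}
Follow epsilon from q0 -> add q1
Final closure: {q0, q1}
Size = 2

2


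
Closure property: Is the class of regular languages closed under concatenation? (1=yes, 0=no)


Regular languages are closed under all standard operations:
- Union: Yes (product construction)
- Intersection: Yes (product construction)
- Complement: Yes (swap accept/reject)
- Concatenation: Yes (NFA construction)
Operation: concatenation -> Closed

1


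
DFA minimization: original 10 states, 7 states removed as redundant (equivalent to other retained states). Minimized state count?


Original DFA: 10 states
Redundant states removed: 7
Minimized states = original - removed
= 10 - 7
= 3

3


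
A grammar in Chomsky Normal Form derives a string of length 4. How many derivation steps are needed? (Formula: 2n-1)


Chomsky Normal Form derivation:
String length n = 4
Each step either:
  - Splits a nonterminal into two (n-1 such steps)
  - Converts a nonterminal to terminal (n such steps)
Total = (n-1) + n = 2n - 1
= 2(4) - 1
= 8 - 1
= 7

7


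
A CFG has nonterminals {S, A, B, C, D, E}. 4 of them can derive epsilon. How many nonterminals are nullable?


Nonterminals: {S, A, B, C, D, E}
A nonterminal is nullable if it can derive epsilon
Counting nullable nonterminals: 4
Total nullable = 4

4


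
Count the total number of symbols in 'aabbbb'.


String: 'aabbbb'
Counting characters:
  'a' appears 2 time(s)
  'b' appears 4 time(s)
Total length = 2 + 4 = 6

6


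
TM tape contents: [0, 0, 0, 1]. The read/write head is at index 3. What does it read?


Tape: [0, 0, 0, 1]
Positions: 0 1 2 3
Values:    0 0 0 1
Head at position 3
tape[3] = 1

1


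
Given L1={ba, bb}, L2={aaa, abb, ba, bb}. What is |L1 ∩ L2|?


L1 = {ba, bb}
L2 = {aaa, abb, ba, bb}
Checking each string in L1 against L2:
  'ba': in L2? Yes
  'bb': in L2? Yes
Intersection = {ba, bb}
|L1 ∩ L2| = 2

2


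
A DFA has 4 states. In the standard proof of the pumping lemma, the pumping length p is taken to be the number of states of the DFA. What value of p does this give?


Pumping lemma for regular languages (standard proof):
Take p = |Q|, the number of DFA states.
Any string of length >= |Q| passes through |Q|+1 states while reading its first |Q| symbols,
so by pigeonhole some state repeats, giving the loop that can be pumped.
Here |Q| = 4
Therefore the proof uses p = 4

4


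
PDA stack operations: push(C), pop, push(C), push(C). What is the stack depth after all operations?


Tracing stack operations:
  push(C) -> stack = [C], depth=1
  pop -> removed C, stack = [], depth=0
  push(C) -> stack = [C], depth=1
  push(C) -> stack = [C,C], depth=2
Final depth = 2

2


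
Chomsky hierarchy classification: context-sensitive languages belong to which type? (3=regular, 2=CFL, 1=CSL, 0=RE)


Chomsky hierarchy levels:
  Type 3: Regular (DFA/NFA/regex)
  Type 2: Context-free (PDA)
  Type 1: Context-sensitive
  Type 0: Recursively enumerable (TM)
'context-sensitive' corresponds to Type 1

1


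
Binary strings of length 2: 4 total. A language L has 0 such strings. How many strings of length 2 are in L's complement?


Alphabet: {0,1}
String length: 2
Total strings of length 2 = 2^2 = 4
Strings in L = 0
Complement = total - |L|
= 4 - 0
= 4

4


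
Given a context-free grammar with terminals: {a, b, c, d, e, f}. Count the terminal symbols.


Terminal symbols: a, b, c, d, e, f
Counting each: a (#1), b (#2), c (#3), d (#4), e (#5), f (#6)
Total = 6

6


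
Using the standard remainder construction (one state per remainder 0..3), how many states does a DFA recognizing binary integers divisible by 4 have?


Divisibility by 4 is tracked via the remainder mod 4: 0, 1, ..., 3
The construction assigns one state to each remainder
Number of remainders = 4

4


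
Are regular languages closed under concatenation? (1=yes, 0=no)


Regular languages are closed under:
- Union (DFA product construction)
- Intersection (DFA product construction)
- Complement (swap accept/reject states)
- Concatenation (NFA construction)
- Kleene star (NFA construction)
concatenation is in this list
Therefore: closed

1


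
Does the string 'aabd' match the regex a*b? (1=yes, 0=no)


Pattern: a*b
String: 'aabd'
Pattern requires: zero or more 'a's followed by exactly one 'b'
Found 2 leading 'a's
Remaining: 'bd'
Remaining is not 'b' -> no match
Result: 0

0


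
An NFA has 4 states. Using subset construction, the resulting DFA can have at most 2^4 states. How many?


NFA has 4 states
Subset construction: each DFA state = subset of NFA states
Maximum subsets = 2^4
2^4 = 16

16


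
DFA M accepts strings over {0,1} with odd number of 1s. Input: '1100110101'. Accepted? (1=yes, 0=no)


DFA has 2 states: q_even (start, accept=no) and q_odd
Processing string '1100110101' character by character:
  Position 0: read '1', 1-count=1 -> q_odd
  Position 1: read '1', 1-count=2 -> q_even
  Position 2: read '0', 1-count=2 -> q_even (no change)
  Position 3: read '0', 1-count=2 -> q_even (no change)
  Position 4: read '1', 1-count=3 -> q_odd
  Position 5: read '1', 1-count=4 -> q_even
  Position 6: read '0', 1-count=4 -> q_even (no change)
  Position 7: read '1', 1-count=5 -> q_odd
  Position 8: read '0', 1-count=5 -> q_odd (no change)
  Position 9: read '1', 1-count=6 -> q_even
Final state: q_even, total 1s = 6 (even); the DFA requires an odd count -> reject

0


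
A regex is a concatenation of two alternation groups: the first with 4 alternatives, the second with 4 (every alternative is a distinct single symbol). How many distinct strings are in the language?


First group: 4 alternatives
Second group: 4 alternatives
Concatenation: each choice from group 1 pairs with each from group 2
Total = 4 x 4 = 16

16


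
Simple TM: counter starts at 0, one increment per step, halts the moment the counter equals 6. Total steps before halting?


Counter starts at 0. Counting sequence:
  Step 1: counter = 1
  Step 2: counter = 2
  Step 3: counter = 3
  Step 4: counter = 4
  Step 5: counter = 5
  Step 6: counter = 6
Counter reached 6 -> halt
Total steps = 6

6


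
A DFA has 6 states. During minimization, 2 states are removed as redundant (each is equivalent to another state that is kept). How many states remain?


Original DFA: 6 states
Redundant states removed: 2
Minimized states = original - removed
= 6 - 2
= 4

4


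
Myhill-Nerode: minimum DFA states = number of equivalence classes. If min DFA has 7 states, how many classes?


Myhill-Nerode theorem:
Number of equivalence classes = number of states in minimal DFA
Minimal DFA states = 7
Therefore equivalence classes = 7

7


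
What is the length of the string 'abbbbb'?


String: 'abbbbb'
Counting characters:
  'a' appears 1 time(s)
  'b' appears 5 time(s)
Total length = 1 + 5 = 6

6


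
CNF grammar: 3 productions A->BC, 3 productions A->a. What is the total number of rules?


CNF allows two rule forms:
  A -> BC (binary): 3 rules
  A -> a (terminal): 3 rules
Total = 3 + 3 = 6

6


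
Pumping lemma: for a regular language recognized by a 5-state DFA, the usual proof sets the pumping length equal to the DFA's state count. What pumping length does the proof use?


Pumping lemma for regular languages (standard proof):
Take p = |Q|, the number of DFA states.
Any string of length >= |Q| passes through |Q|+1 states while reading its first |Q| symbols,
so by pigeonhole some state repeats, giving the loop that can be pumped.
Here |Q| = 5
Therefore the proof uses p = 5

5


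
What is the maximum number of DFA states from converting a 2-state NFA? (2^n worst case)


NFA has 2 states
Subset construction: each DFA state = subset of NFA states
Maximum subsets = 2^2
2^2 = 4

4


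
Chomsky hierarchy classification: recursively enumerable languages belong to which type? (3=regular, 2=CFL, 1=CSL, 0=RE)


Chomsky hierarchy levels:
  Type 3: Regular (DFA/NFA/regex)
  Type 2: Context-free (PDA)
  Type 1: Context-sensitive
  Type 0: Recursively enumerable (TM)
'recursively enumerable' corresponds to Type 0

0


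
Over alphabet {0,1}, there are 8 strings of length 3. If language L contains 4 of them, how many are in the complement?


Alphabet: {0,1}
String length: 3
Total strings of length 3 = 2^3 = 8
Strings in L = 4
Complement = total - |L|
= 8 - 4
= 4

4


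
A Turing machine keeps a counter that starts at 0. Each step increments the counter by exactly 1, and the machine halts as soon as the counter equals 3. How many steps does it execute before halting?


Counter starts at 0. Counting sequence:
  Step 1: counter = 1
  Step 2: counter = 2
  Step 3: counter = 3
Counter reached 3 -> halt
Total steps = 3

3


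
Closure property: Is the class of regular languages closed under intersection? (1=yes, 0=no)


Regular languages are closed under all standard operations:
- Union: Yes (product construction)
- Intersection: Yes (product construction)
- Complement: Yes (swap accept/reject)
- Concatenation: Yes (NFA construction)
Operation: intersection -> Closed

1


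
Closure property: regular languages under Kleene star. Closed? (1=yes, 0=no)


Regular languages are closed under:
- Union (DFA product construction)
- Intersection (DFA product construction)
- Complement (swap accept/reject states)
- Concatenation (NFA construction)
- Kleene star (NFA construction)
Kleene star is in this list
Therefore: closed

1


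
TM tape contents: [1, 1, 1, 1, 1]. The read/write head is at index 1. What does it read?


Tape: [1, 1, 1, 1, 1]
Positions: 0 1 2 3 4
Values:    1 1 1 1 1
Head at position 1
tape[1] = 1

1


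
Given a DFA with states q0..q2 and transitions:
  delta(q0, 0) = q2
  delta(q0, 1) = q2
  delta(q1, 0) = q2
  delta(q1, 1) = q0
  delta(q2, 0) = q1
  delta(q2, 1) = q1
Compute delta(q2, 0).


Looking up transition function:
delta(q2, 0) in the table
Row: q2, Column: 0
Result: q1

q1


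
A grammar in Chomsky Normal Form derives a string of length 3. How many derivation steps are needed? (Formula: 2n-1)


Chomsky Normal Form derivation:
String length n = 3
Each step either:
  - Splits a nonterminal into two (n-1 such steps)
  - Converts a nonterminal to terminal (n such steps)
Total = (n-1) + n = 2n - 1
= 2(3) - 1
= 6 - 1
= 5

5


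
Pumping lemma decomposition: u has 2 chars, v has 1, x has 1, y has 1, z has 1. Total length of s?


|s| = |u| + |v| + |x| + |y| + |z|
= 2 + 1 + 1 + 1 + 1
= 3 + 1 + 2
= 4 + 2
= 6

6


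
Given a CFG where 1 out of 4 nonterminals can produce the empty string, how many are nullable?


Nonterminals: {S, A, B, C}
A nonterminal is nullable if it can derive epsilon
Counting nullable nonterminals: 1
Total nullable = 1

1


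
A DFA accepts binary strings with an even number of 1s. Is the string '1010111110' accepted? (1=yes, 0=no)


DFA has 2 states: q_even (start, accept=yes) and q_odd
Processing string '1010111110' character by character:
  Position 0: read '1', 1-count=1 -> q_odd
  Position 1: read '0', 1-count=1 -> q_odd (no change)
  Position 2: read '1', 1-count=2 -> q_even
  Position 3: read '0', 1-count=2 -> q_even (no change)
  Position 4: read '1', 1-count=3 -> q_odd
  Position 5: read '1', 1-count=4 -> q_even
  Position 6: read '1', 1-count=5 -> q_odd
  Position 7: read '1', 1-count=6 -> q_even
  Position 8: read '1', 1-count=7 -> q_odd
  Position 9: read '0', 1-count=7 -> q_odd (no change)
Final state: q_odd, total 1s = 7 (odd); the DFA requires an even count -> reject

0


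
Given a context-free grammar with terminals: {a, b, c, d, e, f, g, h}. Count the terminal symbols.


Terminal symbols: a, b, c, d, e, f, g, h
Counting each: a (#1), b (#2), c (#3), d (#4), e (#5), f (#6), g (#7), h (#8)
Total = 8

8


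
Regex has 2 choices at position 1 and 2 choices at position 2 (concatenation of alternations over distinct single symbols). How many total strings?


First group: 2 alternatives
Second group: 2 alternatives
Concatenation: each choice from group 1 pairs with each from group 2
Total = 2 x 2 = 4

4


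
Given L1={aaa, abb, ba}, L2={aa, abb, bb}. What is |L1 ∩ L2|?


L1 = {aaa, abb, ba}
L2 = {aa, abb, bb}
Checking each string in L1 against L2:
  'aaa': in L2? No
  'abb': in L2? Yes
  'ba': in L2? No
Intersection = {abb}
|L1 ∩ L2| = 1

1


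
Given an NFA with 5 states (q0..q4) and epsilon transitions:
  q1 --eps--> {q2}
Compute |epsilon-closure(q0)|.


Starting from q0
Initialize closure = {q0}
q0 has no outgoing epsilon transitions -> nothing to add
Final closure: {q0}
Size = 1

1


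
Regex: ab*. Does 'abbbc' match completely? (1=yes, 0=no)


Pattern: ab*
String: 'abbbc'
Pattern requires: exactly one 'a' followed by zero or more 'b's
First char is 'a' -> OK
Rest 'bbbc': all b's? No
Result: 0

0


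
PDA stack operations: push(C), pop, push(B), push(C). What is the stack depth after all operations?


Tracing stack operations:
  push(C) -> stack = [C], depth=1
  pop -> removed C, stack = [], depth=0
  push(B) -> stack = [B], depth=1
  push(C) -> stack = [B,C], depth=2
Final depth = 2

2


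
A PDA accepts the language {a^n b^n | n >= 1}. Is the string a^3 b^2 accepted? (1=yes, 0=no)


Language requires equal numbers of a's and b's
PDA pushes for each 'a', pops for each 'b'
Number of a's = 3
Number of b's = 2
3 != 2 -> Reject

0


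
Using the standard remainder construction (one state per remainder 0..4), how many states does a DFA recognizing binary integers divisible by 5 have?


Divisibility by 5 is tracked via the remainder mod 5: 0, 1, ..., 4
The construction assigns one state to each remainder
Number of remainders = 5

5


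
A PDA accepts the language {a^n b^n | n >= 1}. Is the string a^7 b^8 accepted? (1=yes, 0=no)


Language requires equal numbers of a's and b's
PDA pushes for each 'a', pops for each 'b'
Number of a's = 7
Number of b's = 8
7 != 8 -> Reject

0


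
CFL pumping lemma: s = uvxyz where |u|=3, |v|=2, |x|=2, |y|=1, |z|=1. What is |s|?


|s| = |u| + |v| + |x| + |y| + |z|
= 3 + 2 + 2 + 1 + 1
= 5 + 2 + 2
= 7 + 2
= 9

9


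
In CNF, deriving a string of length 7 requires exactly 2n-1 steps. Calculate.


Chomsky Normal Form derivation:
String length n = 7
Each step either:
  - Splits a nonterminal into two (n-1 such steps)
  - Converts a nonterminal to terminal (n such steps)
Total = (n-1) + n = 2n - 1
= 2(7) - 1
= 14 - 1
= 13

13


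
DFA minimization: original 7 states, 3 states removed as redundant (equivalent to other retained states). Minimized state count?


Original DFA: 7 states
Redundant states removed: 3
Minimized states = original - removed
= 7 - 3
= 4

4


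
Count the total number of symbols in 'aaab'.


String: 'aaab'
Counting characters:
  'a' appears 3 time(s)
  'b' appears 1 time(s)
Total length = 3 + 1 = 4

4


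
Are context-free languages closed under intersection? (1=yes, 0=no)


CFL closure properties:
  Closed under: union, concatenation, Kleene star
  NOT closed under: intersection, complement
Operation 'intersection' is in not-closed list -> No (not closed)

0


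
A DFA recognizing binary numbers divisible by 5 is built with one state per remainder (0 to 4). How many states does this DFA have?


Divisibility by 5 is tracked via the remainder mod 5: 0, 1, ..., 4
The construction assigns one state to each remainder
Number of remainders = 5

5


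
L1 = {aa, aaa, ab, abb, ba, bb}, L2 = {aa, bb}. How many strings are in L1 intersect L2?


L1 = {aa, aaa, ab, abb, ba, bb}
L2 = {aa, bb}
Checking each string in L1 against L2:
  'aa': in L2? Yes
  'aaa': in L2? No
  'ab': in L2? No
  'abb': in L2? No
  'ba': in L2? No
  'bb': in L2? Yes
Intersection = {aa, bb}
|L1 ∩ L2| = 2

2


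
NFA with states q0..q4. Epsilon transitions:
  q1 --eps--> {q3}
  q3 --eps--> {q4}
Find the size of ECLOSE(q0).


Starting from q0
Initialize closure = {q0}
q0 has no outgoing epsilon transitions -> nothing to add
Final closure: {q0}
Size = 1

1


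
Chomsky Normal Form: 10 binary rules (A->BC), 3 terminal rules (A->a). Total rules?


CNF allows two rule forms:
  A -> BC (binary): 10 rules
  A -> a (terminal): 3 rules
Total = 10 + 3 = 13

13


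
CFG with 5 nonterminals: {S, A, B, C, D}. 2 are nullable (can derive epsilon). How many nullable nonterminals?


Nonterminals: {S, A, B, C, D}
A nonterminal is nullable if it can derive epsilon
Counting nullable nonterminals: 2
Total nullable = 2

2


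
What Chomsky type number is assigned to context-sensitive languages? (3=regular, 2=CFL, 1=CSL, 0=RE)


Chomsky hierarchy levels:
  Type 3: Regular (DFA/NFA/regex)
  Type 2: Context-free (PDA)
  Type 1: Context-sensitive
  Type 0: Recursively enumerable (TM)
'context-sensitive' corresponds to Type 1

1


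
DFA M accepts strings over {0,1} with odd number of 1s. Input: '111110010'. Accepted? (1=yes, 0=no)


DFA has 2 states: q_even (start, accept=no) and q_odd
Processing string '111110010' character by character:
  Position 0: read '1', 1-count=1 -> q_odd
  Position 1: read '1', 1-count=2 -> q_even
  Position 2: read '1', 1-count=3 -> q_odd
  Position 3: read '1', 1-count=4 -> q_even
  Position 4: read '1', 1-count=5 -> q_odd
  Position 5: read '0', 1-count=5 -> q_odd (no change)
  Position 6: read '0', 1-count=5 -> q_odd (no change)
  Position 7: read '1', 1-count=6 -> q_even
  Position 8: read '0', 1-count=6 -> q_even (no change)
Final state: q_even, total 1s = 6 (even); the DFA requires an odd count -> reject

0


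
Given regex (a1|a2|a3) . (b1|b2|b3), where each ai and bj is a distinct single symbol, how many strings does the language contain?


First group: 3 alternatives
Second group: 3 alternatives
Concatenation: each choice from group 1 pairs with each from group 2
Total = 3 x 3 = 9

9


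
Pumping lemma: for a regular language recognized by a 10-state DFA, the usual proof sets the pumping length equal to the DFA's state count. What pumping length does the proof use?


Pumping lemma for regular languages (standard proof):
Take p = |Q|, the number of DFA states.
Any string of length >= |Q| passes through |Q|+1 states while reading its first |Q| symbols,
so by pigeonhole some state repeats, giving the loop that can be pumped.
Here |Q| = 10
Therefore the proof uses p = 10

10


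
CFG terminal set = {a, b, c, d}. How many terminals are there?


Terminal symbols: a, b, c, d
Counting each: a (#1), b (#2), c (#3), d (#4)
Total = 4

4


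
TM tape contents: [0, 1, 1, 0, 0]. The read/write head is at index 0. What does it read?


Tape: [0, 1, 1, 0, 0]
Positions: 0 1 2 3 4
Values:    0 1 1 0 0
Head at position 0
tape[0] = 0

0


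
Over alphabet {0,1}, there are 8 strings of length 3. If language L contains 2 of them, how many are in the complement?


Alphabet: {0,1}
String length: 3
Total strings of length 3 = 2^3 = 8
Strings in L = 2
Complement = total - |L|
= 8 - 2
= 6

6


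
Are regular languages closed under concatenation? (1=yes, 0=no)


Regular languages are closed under:
- Union (DFA product construction)
- Intersection (DFA product construction)
- Complement (swap accept/reject states)
- Concatenation (NFA construction)
- Kleene star (NFA construction)
concatenation is in this list
Therefore: closed

1


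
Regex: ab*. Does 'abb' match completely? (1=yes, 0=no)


Pattern: ab*
String: 'abb'
Pattern requires: exactly one 'a' followed by zero or more 'b's
First char is 'a' -> OK
Rest 'bb': all b's? Yes
Result: 1

1


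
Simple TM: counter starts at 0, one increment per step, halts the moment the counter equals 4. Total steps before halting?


Counter starts at 0. Counting sequence:
  Step 1: counter = 1
  Step 2: counter = 2
  Step 3: counter = 3
  Step 4: counter = 4
Counter reached 4 -> halt
Total steps = 4

4


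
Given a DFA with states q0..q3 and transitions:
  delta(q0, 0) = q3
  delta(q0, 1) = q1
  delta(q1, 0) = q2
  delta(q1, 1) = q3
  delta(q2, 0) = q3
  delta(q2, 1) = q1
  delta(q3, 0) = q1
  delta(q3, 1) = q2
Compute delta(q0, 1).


Looking up transition function:
delta(q0, 1) in the table
Row: q0, Column: 1
Result: q1

q1


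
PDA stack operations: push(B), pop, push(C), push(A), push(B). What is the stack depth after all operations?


Tracing stack operations:
  push(B) -> stack = [B], depth=1
  pop -> removed B, stack = [], depth=0
  push(C) -> stack = [C], depth=1
  push(A) -> stack = [C,A], depth=2
  push(B) -> stack = [C,A,B], depth=3
Final depth = 3

3


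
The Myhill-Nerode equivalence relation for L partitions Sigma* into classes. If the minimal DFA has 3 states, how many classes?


Myhill-Nerode theorem:
Number of equivalence classes = number of states in minimal DFA
Minimal DFA states = 3
Therefore equivalence classes = 3

3


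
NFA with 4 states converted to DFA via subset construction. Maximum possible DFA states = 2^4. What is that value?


NFA has 4 states
Subset construction: each DFA state = subset of NFA states
Maximum subsets = 2^4
2^4 = 16

16


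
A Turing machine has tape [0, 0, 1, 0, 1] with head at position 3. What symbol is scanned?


Tape: [0, 0, 1, 0, 1]
Positions: 0 1 2 3 4
Values:    0 0 1 0 1
Head at position 3
tape[3] = 0

0


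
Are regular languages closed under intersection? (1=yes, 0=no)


Regular languages are closed under all standard operations:
- Union: Yes (product construction)
- Intersection: Yes (product construction)
- Complement: Yes (swap accept/reject)
- Concatenation: Yes (NFA construction)
Operation: intersection -> Closed

1


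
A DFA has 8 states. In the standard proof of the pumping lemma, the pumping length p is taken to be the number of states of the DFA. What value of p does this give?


Pumping lemma for regular languages (standard proof):
Take p = |Q|, the number of DFA states.
Any string of length >= |Q| passes through |Q|+1 states while reading its first |Q| symbols,
so by pigeonhole some state repeats, giving the loop that can be pumped.
Here |Q| = 8
Therefore the proof uses p = 8

8


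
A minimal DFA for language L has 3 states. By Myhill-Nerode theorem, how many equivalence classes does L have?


Myhill-Nerode theorem:
Number of equivalence classes = number of states in minimal DFA
Minimal DFA states = 3
Therefore equivalence classes = 3

3


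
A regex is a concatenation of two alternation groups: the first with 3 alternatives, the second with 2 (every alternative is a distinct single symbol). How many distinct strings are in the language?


First group: 3 alternatives
Second group: 2 alternatives
Concatenation: each choice from group 1 pairs with each from group 2
Total = 3 x 2 = 6

6


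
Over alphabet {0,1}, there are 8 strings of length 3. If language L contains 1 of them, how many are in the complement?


Alphabet: {0,1}
String length: 3
Total strings of length 3 = 2^3 = 8
Strings in L = 1
Complement = total - |L|
= 8 - 1
= 7

7


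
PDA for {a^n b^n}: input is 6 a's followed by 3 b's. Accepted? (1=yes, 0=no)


Language requires equal numbers of a's and b's
PDA pushes for each 'a', pops for each 'b'
Number of a's = 6
Number of b's = 3
6 != 3 -> Reject

0


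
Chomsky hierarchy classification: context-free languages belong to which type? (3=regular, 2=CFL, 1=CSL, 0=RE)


Chomsky hierarchy levels:
  Type 3: Regular (DFA/NFA/regex)
  Type 2: Context-free (PDA)
  Type 1: Context-sensitive
  Type 0: Recursively enumerable (TM)
'context-free' corresponds to Type 2

2


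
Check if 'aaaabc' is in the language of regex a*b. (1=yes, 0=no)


Pattern: a*b
String: 'aaaabc'
Pattern requires: zero or more 'a's followed by exactly one 'b'
Found 4 leading 'a's
Remaining: 'bc'
Remaining is not 'b' -> no match
Result: 0

0


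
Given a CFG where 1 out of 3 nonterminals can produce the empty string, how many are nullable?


Nonterminals: {S, A, B}
A nonterminal is nullable if it can derive epsilon
Counting nullable nonterminals: 1
Total nullable = 1

1


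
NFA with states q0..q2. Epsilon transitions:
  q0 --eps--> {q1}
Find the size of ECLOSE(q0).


Starting from q0
Initialize closure = {q0}
Follow epsilon from q0 -> add q1
Final closure: {q0, q1}
Size = 2

2


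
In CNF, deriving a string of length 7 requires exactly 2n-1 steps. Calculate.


Chomsky Normal Form derivation:
String length n = 7
Each step either:
  - Splits a nonterminal into two (n-1 such steps)
  - Converts a nonterminal to terminal (n such steps)
Total = (n-1) + n = 2n - 1
= 2(7) - 1
= 14 - 1
= 13

13


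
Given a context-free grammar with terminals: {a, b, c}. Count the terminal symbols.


Terminal symbols: a, b, c
Counting each: a (#1), b (#2), c (#3)
Total = 3

3


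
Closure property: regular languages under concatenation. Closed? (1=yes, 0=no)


Regular languages are closed under:
- Union (DFA product construction)
- Intersection (DFA product construction)
- Complement (swap accept/reject states)
- Concatenation (NFA construction)
- Kleene star (NFA construction)
concatenation is in this list
Therefore: closed

1


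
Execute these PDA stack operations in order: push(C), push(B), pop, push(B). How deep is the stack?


Tracing stack operations:
  push(C) -> stack = [C], depth=1
  push(B) -> stack = [C,B], depth=2
  pop -> removed B, stack = [C], depth=1
  push(B) -> stack = [C,B], depth=2
Final depth = 2

2
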